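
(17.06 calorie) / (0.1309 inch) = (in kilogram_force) 2189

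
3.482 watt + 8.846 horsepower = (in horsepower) 8.851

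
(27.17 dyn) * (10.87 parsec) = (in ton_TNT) 2.178e+04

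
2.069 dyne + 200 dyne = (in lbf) 0.0004543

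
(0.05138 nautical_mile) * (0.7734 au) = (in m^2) 1.101e+13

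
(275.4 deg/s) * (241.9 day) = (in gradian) 6.395e+09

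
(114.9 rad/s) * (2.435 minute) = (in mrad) 1.679e+07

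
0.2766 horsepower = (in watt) 206.3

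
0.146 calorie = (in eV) 3.813e+18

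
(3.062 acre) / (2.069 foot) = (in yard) 2.149e+04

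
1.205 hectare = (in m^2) 1.205e+04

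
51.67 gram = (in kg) 0.05167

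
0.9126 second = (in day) 1.056e-05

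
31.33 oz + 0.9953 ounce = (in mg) 9.164e+05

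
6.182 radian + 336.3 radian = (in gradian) 2.18e+04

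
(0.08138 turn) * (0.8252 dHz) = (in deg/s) 2.418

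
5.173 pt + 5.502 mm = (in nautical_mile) 3.956e-06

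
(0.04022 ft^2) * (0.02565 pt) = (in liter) 3.381e-05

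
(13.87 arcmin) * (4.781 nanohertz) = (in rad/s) 1.929e-11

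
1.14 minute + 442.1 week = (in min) 4.456e+06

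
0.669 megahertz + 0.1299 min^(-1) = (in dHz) 6.69e+06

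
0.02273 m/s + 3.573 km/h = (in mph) 2.271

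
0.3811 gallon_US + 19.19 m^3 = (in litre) 1.919e+04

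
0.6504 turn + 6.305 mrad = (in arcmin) 1.407e+04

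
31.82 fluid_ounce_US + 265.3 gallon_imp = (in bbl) 7.592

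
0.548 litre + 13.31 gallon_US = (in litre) 50.93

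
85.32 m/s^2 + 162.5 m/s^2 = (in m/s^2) 247.8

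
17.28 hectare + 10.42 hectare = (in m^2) 2.77e+05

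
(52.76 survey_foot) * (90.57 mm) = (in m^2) 1.456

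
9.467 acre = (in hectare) 3.831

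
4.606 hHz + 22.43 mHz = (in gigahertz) 4.606e-07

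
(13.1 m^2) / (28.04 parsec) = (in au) 1.012e-28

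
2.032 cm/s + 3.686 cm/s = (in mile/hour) 0.1279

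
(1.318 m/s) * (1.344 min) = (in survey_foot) 348.7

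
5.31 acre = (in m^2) 2.149e+04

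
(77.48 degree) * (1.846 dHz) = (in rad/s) 0.2496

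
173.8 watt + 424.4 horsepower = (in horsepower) 424.6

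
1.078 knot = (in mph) 1.241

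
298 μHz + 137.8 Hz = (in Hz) 137.8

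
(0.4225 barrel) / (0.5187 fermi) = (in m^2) 1.295e+14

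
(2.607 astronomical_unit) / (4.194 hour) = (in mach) 7.586e+04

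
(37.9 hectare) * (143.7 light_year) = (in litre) 5.153e+26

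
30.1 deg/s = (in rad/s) 0.5253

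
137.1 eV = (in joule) 2.197e-17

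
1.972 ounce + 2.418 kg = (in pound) 5.454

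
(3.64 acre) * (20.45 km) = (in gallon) 7.958e+10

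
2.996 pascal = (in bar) 2.996e-05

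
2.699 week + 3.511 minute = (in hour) 453.5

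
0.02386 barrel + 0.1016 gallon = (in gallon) 1.104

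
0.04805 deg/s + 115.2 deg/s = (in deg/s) 115.2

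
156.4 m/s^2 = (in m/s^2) 156.4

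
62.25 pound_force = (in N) 276.9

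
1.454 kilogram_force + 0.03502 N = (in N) 14.29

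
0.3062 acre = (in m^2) 1239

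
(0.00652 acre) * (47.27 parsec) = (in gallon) 1.017e+22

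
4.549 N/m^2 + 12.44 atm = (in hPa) 1.26e+04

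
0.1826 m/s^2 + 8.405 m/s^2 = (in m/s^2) 8.588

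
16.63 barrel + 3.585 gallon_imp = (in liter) 2660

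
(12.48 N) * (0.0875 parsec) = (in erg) 3.37e+23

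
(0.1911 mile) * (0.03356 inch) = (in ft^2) 2.822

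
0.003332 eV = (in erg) 5.338e-15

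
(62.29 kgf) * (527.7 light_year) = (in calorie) 7.289e+20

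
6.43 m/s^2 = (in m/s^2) 6.43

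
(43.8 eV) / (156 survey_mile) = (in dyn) 2.795e-18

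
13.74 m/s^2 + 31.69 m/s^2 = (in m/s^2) 45.43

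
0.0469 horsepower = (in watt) 34.97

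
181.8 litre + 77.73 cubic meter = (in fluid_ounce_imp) 2.742e+06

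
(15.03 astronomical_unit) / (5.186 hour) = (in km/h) 4.336e+08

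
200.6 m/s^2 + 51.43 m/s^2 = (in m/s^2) 252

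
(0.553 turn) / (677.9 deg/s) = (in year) 9.312e-09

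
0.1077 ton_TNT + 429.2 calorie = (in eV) 2.813e+27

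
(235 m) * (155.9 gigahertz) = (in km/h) 1.319e+14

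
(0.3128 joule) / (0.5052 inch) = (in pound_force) 5.48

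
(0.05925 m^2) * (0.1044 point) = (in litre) 0.002182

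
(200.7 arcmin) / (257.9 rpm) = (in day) 2.502e-08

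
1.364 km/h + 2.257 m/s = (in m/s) 2.636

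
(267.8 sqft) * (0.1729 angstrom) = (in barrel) 2.706e-09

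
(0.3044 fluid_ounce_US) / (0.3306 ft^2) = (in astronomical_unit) 1.959e-15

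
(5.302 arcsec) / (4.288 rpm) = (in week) 9.465e-11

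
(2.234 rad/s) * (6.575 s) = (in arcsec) 3.03e+06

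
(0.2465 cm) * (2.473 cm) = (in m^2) 6.096e-05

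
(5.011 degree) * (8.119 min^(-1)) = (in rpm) 0.113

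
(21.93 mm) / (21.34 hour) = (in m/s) 2.855e-07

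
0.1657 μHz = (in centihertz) 1.657e-05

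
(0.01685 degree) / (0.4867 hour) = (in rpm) 1.603e-06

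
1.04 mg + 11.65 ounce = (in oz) 11.65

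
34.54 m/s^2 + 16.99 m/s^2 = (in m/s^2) 51.53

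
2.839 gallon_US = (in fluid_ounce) 363.4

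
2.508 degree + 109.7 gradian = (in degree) 101.2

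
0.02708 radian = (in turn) 0.00431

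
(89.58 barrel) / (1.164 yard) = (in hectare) 0.001338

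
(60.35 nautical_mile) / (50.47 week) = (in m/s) 0.003662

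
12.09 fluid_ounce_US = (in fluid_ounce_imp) 12.58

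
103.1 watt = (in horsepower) 0.1383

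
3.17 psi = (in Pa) 2.186e+04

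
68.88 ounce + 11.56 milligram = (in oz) 68.88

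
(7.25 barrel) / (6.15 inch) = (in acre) 0.001823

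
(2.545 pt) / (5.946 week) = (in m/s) 2.497e-10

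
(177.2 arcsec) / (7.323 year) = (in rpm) 3.552e-11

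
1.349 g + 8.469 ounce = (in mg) 2.414e+05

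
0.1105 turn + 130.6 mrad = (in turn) 0.1313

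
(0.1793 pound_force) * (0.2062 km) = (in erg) 1.645e+09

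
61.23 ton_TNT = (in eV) 1.599e+30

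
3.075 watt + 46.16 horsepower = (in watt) 3.442e+04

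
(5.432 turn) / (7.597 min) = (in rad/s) 0.07488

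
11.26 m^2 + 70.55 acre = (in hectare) 28.55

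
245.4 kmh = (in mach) 0.2002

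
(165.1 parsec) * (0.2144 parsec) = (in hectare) 3.37e+30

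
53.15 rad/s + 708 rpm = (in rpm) 1216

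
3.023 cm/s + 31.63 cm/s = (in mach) 0.001018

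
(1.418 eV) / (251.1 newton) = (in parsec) 2.932e-38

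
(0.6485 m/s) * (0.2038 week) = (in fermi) 7.993e+19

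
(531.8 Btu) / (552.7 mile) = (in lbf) 0.1418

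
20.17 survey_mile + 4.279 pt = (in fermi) 3.246e+19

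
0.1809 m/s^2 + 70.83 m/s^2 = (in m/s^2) 71.01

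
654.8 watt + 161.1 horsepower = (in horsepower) 162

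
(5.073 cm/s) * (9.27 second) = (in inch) 18.51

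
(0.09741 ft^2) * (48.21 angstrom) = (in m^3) 4.363e-11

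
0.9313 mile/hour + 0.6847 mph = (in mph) 1.616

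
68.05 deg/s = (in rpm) 11.34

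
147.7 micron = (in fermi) 1.477e+11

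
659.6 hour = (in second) 2.375e+06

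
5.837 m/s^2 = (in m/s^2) 5.837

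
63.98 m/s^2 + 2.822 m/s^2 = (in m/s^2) 66.8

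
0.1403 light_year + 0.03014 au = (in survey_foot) 4.355e+15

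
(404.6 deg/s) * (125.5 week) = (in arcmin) 1.843e+12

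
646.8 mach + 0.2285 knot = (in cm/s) 2.202e+07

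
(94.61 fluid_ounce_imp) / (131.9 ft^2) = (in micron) 219.4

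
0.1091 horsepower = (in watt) 81.36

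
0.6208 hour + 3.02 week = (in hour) 508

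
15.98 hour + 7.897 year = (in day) 2883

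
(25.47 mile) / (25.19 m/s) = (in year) 5.16e-05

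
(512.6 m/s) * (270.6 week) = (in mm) 8.389e+13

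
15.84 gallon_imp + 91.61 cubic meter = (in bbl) 576.7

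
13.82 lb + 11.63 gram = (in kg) 6.28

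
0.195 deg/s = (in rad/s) 0.003403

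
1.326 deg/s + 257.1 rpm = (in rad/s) 26.95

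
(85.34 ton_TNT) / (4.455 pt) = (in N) 2.272e+14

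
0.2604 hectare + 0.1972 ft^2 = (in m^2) 2604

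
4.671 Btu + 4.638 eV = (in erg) 4.928e+10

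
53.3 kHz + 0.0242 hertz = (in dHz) 5.33e+05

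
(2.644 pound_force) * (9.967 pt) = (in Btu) 3.92e-05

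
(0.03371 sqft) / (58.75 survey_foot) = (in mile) 1.087e-07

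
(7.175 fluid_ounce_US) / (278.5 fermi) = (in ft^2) 8.201e+09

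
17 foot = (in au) 3.464e-11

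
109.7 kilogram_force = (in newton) 1076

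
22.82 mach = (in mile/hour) 1.738e+04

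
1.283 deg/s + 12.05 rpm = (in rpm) 12.26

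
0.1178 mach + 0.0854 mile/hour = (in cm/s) 4015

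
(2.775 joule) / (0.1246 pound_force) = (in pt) 1.419e+04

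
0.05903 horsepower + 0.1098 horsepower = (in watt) 125.9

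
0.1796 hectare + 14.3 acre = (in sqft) 6.422e+05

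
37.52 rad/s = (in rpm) 358.3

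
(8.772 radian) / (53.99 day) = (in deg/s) 0.0001077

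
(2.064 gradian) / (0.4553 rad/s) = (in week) 1.177e-07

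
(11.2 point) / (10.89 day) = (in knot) 8.163e-09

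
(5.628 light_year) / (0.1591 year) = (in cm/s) 1.061e+12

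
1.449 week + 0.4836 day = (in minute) 1.53e+04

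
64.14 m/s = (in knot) 124.7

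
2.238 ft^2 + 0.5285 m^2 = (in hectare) 7.364e-05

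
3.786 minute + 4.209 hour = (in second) 1.538e+04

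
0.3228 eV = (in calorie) 1.236e-20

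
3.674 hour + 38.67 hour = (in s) 1.524e+05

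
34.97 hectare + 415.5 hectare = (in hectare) 450.5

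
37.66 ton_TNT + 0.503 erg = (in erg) 1.576e+18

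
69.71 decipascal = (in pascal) 6.971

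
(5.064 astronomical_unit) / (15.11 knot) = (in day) 1.128e+06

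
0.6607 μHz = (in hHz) 6.607e-09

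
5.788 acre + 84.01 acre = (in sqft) 3.912e+06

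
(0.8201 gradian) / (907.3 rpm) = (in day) 1.569e-09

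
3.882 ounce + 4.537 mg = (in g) 110.1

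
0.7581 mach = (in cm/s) 2.581e+04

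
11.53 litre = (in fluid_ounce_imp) 405.8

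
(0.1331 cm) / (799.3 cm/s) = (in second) 0.0001665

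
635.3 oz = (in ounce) 635.3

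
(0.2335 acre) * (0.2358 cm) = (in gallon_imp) 490.1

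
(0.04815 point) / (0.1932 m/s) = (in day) 1.018e-09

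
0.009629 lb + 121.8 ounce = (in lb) 7.622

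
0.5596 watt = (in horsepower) 0.0007504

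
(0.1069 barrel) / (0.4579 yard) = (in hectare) 4.059e-06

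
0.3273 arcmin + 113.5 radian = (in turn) 18.06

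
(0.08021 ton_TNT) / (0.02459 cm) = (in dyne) 1.365e+17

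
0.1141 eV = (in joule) 1.828e-20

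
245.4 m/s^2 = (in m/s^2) 245.4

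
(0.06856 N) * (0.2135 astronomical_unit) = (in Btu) 2.075e+06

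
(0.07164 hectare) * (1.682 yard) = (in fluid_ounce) 3.726e+07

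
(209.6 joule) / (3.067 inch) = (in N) 2691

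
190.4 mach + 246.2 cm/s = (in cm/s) 6.483e+06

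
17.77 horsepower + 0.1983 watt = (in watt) 1.325e+04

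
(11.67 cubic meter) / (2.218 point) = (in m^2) 1.491e+04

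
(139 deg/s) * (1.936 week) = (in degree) 1.628e+08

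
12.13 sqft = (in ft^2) 12.13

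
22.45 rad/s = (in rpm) 214.4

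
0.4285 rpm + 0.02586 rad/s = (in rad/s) 0.07073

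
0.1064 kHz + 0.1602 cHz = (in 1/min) 6384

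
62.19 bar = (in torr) 4.665e+04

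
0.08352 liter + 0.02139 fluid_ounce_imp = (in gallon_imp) 0.01851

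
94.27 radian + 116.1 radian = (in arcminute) 7.232e+05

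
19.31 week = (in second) 1.168e+07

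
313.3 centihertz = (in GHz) 3.133e-09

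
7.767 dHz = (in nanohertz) 7.767e+08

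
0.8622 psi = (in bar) 0.05945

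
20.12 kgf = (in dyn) 1.973e+07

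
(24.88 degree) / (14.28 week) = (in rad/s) 5.028e-08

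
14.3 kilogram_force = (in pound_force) 31.53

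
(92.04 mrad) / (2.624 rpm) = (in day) 3.877e-06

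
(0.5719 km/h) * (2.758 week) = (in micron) 2.65e+11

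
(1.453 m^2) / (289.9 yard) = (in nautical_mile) 2.96e-06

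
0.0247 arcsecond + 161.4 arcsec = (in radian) 0.0007826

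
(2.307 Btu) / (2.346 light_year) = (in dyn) 1.097e-08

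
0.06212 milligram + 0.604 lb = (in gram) 274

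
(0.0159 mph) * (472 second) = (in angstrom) 3.355e+10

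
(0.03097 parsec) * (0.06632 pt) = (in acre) 5.525e+06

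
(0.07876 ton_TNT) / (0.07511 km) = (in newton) 4.387e+06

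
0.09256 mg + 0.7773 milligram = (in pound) 1.918e-06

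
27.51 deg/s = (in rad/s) 0.4801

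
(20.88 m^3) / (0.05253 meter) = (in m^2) 397.5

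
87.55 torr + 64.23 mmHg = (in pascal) 2.024e+04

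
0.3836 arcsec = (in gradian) 0.0001184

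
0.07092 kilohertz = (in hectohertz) 0.7092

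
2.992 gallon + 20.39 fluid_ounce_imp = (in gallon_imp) 2.619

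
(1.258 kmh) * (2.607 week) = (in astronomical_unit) 3.683e-06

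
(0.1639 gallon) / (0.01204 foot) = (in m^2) 0.1691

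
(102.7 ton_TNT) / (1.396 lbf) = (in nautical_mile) 3.736e+07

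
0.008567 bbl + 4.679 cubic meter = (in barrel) 29.44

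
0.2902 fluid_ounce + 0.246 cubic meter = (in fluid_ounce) 8319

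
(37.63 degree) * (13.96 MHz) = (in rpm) 8.755e+07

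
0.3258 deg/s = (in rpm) 0.0543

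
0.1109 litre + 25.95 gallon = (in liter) 98.34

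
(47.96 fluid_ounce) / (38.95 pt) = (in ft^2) 1.111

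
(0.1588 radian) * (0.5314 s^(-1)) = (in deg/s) 4.835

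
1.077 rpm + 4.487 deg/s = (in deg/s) 10.95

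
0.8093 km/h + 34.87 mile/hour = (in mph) 35.37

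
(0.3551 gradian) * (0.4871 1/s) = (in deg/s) 0.1557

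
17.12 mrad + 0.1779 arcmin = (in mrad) 17.17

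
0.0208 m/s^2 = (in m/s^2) 0.0208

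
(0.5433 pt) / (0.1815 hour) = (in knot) 5.702e-07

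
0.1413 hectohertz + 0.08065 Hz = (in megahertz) 1.421e-05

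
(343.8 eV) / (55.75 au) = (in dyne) 6.605e-25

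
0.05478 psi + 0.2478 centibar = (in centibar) 0.6255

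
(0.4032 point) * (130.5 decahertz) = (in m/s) 0.1856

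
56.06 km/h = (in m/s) 15.57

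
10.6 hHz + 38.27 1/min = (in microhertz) 1.061e+09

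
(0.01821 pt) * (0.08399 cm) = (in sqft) 5.808e-08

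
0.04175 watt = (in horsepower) 5.599e-05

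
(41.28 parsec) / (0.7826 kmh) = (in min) 9.766e+16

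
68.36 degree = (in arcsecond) 2.461e+05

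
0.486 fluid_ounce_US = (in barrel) 9.04e-05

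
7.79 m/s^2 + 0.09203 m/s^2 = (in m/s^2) 7.882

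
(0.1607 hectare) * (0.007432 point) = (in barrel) 0.0265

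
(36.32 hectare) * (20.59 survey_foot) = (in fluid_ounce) 7.708e+10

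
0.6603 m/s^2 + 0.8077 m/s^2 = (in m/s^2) 1.468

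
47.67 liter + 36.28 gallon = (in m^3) 0.185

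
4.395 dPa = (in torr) 0.003297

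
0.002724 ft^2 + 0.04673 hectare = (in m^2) 467.3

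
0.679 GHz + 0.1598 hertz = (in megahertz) 679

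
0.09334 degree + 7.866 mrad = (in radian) 0.009495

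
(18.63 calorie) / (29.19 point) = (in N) 7570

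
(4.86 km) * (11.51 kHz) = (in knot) 1.087e+08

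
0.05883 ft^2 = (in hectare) 5.465e-07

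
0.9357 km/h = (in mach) 0.0007633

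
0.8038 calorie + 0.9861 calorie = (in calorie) 1.79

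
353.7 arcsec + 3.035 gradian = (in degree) 2.83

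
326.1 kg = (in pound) 718.9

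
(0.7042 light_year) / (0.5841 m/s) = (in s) 1.141e+16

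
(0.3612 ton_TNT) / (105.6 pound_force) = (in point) 9.12e+09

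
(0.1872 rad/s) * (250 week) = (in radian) 2.83e+07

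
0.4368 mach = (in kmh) 535.4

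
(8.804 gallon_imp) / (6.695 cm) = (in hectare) 5.978e-05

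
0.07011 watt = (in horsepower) 9.402e-05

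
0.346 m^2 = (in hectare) 3.46e-05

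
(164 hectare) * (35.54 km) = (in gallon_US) 1.54e+13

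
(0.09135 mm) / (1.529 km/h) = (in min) 3.585e-06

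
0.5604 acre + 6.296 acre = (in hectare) 2.775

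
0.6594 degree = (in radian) 0.01151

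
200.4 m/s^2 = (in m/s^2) 200.4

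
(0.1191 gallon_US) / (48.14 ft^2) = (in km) 1.008e-07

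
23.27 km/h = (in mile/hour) 14.46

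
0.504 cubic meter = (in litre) 504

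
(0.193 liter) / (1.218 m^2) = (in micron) 158.5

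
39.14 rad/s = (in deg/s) 2243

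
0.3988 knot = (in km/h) 0.7386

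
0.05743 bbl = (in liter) 9.131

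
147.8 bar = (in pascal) 1.478e+07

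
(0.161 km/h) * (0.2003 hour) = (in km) 0.03225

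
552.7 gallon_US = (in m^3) 2.092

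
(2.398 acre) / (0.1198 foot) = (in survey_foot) 8.719e+05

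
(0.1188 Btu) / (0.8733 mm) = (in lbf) 3.227e+04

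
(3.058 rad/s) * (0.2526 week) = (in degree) 2.677e+07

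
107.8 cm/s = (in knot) 2.095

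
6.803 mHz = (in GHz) 6.803e-12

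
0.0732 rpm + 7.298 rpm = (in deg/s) 44.23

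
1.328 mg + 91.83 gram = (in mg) 9.183e+04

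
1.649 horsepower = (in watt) 1230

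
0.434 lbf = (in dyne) 1.931e+05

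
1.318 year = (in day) 481.1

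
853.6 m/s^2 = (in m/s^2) 853.6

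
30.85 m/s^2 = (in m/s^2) 30.85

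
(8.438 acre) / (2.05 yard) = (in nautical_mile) 9.836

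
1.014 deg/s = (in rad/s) 0.0177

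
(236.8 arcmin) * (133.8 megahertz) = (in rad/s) 9.216e+06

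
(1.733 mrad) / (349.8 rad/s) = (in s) 4.954e-06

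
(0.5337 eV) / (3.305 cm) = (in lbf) 5.816e-19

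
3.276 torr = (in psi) 0.06335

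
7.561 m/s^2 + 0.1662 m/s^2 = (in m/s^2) 7.727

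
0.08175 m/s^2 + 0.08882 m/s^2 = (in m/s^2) 0.1706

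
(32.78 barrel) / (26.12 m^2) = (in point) 565.6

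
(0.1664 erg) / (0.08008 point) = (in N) 0.000589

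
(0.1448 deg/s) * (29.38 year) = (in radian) 2.342e+06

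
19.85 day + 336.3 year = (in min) 1.768e+08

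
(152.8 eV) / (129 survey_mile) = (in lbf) 2.651e-23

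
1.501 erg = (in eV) 9.369e+11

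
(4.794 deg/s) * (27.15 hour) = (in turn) 1302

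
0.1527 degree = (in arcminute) 9.162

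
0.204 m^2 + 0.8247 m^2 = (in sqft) 11.07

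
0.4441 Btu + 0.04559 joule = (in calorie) 112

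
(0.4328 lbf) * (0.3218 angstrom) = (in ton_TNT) 1.481e-20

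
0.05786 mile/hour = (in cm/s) 2.587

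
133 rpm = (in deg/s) 798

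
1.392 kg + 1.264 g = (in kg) 1.393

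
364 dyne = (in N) 0.00364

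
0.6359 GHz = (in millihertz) 6.359e+11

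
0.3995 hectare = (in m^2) 3995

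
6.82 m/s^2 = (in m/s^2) 6.82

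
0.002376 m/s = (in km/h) 0.008554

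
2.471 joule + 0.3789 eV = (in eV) 1.542e+19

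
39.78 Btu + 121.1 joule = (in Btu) 39.89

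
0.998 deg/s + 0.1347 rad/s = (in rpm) 1.453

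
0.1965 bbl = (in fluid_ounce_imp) 1100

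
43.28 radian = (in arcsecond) 8.927e+06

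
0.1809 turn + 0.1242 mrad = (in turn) 0.1809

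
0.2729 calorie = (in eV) 7.127e+18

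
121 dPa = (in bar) 0.000121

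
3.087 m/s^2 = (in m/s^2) 3.087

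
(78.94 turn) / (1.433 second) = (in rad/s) 346.1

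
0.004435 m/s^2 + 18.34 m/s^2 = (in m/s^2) 18.34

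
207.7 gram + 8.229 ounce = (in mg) 4.41e+05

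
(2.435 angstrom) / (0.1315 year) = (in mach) 1.724e-19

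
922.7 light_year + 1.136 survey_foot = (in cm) 8.729e+20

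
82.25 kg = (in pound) 181.3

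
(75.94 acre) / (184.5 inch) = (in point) 1.859e+08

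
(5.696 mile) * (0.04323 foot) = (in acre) 0.02985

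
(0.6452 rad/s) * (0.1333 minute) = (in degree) 295.7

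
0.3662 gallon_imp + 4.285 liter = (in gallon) 1.572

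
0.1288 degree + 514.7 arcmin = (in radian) 0.152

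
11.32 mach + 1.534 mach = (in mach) 12.85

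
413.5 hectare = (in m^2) 4.135e+06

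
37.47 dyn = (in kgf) 3.821e-05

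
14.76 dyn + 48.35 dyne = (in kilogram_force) 6.435e-05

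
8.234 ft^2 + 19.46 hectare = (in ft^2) 2.095e+06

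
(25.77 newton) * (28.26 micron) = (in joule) 0.0007283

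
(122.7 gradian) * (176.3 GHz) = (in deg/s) 1.947e+13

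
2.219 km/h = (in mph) 1.379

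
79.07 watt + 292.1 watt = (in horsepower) 0.4977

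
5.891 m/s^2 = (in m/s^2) 5.891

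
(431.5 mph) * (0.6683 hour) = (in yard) 5.075e+05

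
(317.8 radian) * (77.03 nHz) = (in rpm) 0.0002338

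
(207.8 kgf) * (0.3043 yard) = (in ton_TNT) 1.355e-07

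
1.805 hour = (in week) 0.01074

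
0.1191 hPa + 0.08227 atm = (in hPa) 83.48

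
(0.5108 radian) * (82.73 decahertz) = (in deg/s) 2.421e+04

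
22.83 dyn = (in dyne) 22.83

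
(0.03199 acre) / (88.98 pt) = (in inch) 1.624e+05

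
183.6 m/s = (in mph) 410.7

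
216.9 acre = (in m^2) 8.778e+05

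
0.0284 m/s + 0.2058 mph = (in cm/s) 12.04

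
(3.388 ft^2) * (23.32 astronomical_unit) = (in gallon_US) 2.901e+14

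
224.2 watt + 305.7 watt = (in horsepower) 0.7106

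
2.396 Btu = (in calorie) 604.2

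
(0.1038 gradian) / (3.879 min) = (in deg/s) 0.0004014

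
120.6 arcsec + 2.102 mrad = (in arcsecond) 554.2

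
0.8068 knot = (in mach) 0.001219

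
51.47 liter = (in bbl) 0.3237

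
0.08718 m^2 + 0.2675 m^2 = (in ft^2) 3.818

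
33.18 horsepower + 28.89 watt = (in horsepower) 33.22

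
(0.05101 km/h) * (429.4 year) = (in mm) 1.919e+11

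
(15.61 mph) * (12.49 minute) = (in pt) 1.482e+07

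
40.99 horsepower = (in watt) 3.057e+04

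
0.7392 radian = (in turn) 0.1176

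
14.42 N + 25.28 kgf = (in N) 262.3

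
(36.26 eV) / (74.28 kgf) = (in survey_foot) 2.617e-20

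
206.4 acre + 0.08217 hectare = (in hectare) 83.61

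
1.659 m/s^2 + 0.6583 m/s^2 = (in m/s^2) 2.317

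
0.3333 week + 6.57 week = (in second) 4.175e+06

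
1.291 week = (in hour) 216.9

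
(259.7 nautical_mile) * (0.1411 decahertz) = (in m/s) 6.786e+05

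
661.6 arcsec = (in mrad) 3.208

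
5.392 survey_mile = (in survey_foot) 2.847e+04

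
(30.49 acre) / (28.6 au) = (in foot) 9.462e-08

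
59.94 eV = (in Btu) 9.102e-21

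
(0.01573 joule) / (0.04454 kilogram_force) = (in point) 102.1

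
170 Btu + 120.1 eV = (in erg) 1.794e+12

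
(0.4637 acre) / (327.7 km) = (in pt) 16.23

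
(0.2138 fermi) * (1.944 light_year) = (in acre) 0.0009717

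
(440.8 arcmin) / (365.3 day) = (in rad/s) 4.063e-09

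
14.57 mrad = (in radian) 0.01457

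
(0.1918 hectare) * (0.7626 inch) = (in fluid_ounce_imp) 1.308e+06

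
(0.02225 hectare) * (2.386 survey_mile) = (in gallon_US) 2.257e+08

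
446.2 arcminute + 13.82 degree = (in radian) 0.371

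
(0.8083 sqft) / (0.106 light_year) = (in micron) 7.488e-11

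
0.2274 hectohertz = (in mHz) 2.274e+04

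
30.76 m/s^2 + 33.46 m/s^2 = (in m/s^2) 64.22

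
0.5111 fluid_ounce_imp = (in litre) 0.01452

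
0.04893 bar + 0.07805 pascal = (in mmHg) 36.7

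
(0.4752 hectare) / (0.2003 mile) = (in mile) 0.00916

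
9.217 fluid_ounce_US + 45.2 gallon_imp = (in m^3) 0.2058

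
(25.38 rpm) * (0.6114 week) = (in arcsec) 2.027e+11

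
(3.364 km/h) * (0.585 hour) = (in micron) 1.968e+09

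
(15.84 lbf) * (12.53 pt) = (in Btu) 0.0002952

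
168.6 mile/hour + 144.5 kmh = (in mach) 0.3392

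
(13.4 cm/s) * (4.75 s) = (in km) 0.0006365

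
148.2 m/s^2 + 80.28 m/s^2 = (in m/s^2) 228.5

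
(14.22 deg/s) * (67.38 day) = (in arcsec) 2.98e+11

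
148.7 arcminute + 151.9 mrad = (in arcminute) 670.9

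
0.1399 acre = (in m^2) 566.2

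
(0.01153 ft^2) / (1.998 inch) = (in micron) 2.111e+04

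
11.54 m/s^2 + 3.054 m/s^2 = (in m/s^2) 14.59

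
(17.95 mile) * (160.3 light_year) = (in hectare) 4.381e+18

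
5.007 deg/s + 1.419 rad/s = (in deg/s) 86.31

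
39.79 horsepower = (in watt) 2.967e+04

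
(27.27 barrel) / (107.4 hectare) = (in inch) 0.0001589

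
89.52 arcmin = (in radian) 0.02604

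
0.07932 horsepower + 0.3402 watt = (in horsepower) 0.07978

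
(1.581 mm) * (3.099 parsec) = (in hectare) 1.512e+10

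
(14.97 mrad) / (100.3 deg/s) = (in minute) 0.0001425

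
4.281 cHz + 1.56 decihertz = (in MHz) 1.988e-07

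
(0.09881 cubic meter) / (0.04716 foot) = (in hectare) 0.0006874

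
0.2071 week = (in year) 0.003972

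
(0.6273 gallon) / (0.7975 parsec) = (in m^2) 9.65e-20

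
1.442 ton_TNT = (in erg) 6.033e+16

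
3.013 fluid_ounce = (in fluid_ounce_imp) 3.136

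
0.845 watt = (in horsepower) 0.001133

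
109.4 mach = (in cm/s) 3.725e+06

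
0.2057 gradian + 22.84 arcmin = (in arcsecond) 2037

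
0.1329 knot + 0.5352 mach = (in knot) 354.4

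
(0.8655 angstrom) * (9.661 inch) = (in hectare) 2.124e-15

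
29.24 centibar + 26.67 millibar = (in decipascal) 3.191e+05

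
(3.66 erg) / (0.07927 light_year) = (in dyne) 4.88e-17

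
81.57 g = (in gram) 81.57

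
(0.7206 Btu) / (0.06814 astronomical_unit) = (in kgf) 7.605e-09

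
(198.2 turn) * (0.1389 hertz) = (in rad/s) 173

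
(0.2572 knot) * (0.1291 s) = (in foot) 0.05604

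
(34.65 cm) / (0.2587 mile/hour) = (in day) 3.468e-05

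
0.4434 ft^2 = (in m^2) 0.04119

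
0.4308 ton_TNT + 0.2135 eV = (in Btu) 1.708e+06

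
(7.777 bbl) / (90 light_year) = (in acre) 3.588e-22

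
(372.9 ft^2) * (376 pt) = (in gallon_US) 1214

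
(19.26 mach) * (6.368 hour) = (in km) 1.503e+05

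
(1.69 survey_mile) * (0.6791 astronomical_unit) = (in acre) 6.828e+10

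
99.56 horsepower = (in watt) 7.424e+04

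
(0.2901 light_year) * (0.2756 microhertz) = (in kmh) 2.723e+09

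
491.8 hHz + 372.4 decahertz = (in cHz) 5.29e+06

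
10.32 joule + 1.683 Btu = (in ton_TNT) 4.269e-07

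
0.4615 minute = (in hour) 0.007692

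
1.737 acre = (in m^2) 7029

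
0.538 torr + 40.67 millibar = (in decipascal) 4.139e+04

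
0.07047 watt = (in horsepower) 9.45e-05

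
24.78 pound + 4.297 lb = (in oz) 465.2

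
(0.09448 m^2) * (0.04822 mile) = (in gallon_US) 1937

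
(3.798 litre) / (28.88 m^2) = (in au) 8.791e-16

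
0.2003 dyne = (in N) 2.003e-06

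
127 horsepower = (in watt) 9.47e+04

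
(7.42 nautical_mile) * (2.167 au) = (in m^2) 4.455e+15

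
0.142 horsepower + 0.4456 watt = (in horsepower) 0.1426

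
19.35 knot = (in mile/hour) 22.27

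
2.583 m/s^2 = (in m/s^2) 2.583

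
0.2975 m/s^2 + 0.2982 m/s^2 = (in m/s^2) 0.5957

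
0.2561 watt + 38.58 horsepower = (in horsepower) 38.58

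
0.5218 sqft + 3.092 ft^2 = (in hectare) 3.357e-05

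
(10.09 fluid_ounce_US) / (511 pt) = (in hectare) 1.655e-07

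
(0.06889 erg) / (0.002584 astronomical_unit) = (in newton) 1.782e-17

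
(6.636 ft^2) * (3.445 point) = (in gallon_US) 0.1979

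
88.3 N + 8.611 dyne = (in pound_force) 19.85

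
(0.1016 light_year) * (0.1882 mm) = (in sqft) 1.947e+12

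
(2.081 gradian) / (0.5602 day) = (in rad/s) 6.754e-07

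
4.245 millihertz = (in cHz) 0.4245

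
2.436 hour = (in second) 8770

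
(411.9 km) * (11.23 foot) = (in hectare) 141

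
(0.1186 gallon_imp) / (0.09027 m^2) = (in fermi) 5.973e+12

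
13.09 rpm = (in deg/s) 78.54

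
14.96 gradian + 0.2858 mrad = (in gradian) 14.98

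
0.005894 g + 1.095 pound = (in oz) 17.52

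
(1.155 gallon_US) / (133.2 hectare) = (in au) 2.194e-20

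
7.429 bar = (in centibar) 742.9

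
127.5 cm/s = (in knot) 2.478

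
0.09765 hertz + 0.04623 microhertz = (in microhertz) 9.765e+04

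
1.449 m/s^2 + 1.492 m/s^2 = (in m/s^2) 2.941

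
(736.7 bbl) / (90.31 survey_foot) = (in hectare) 0.0004255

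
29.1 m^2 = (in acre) 0.007191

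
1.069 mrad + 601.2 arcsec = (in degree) 0.2282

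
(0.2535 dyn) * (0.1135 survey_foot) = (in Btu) 8.312e-11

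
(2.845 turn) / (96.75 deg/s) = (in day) 0.0001225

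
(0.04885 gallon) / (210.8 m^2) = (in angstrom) 8772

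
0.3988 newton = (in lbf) 0.08965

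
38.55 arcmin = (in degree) 0.6425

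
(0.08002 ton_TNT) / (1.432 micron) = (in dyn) 2.338e+19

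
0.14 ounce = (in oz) 0.14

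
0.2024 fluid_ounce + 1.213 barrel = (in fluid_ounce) 6521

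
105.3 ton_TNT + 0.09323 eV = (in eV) 2.75e+30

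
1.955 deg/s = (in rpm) 0.3258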